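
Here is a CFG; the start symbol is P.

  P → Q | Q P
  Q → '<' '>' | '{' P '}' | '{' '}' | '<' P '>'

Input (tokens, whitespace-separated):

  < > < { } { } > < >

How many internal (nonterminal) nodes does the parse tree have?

10

[P [Q < >] [P [Q < [P [Q { }] [P [Q { }]]] >] [P [Q < >]]]]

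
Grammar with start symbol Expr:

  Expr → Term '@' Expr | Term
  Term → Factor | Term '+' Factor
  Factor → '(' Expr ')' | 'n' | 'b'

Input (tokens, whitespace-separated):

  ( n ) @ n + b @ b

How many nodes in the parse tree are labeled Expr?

[Expr [Term [Factor ( [Expr [Term [Factor n]]] )]] @ [Expr [Term [Term [Factor n]] + [Factor b]] @ [Expr [Term [Factor b]]]]]

4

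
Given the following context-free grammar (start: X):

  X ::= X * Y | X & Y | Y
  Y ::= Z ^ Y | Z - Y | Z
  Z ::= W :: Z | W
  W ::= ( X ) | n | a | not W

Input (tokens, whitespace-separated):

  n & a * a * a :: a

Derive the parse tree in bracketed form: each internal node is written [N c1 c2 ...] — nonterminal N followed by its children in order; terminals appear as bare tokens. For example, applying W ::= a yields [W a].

[X [X [X [X [Y [Z [W n]]]] & [Y [Z [W a]]]] * [Y [Z [W a]]]] * [Y [Z [W a] :: [Z [W a]]]]]

X
X * Y
X * Y * Y
X & Y * Y * Y
Y & Y * Y * Y
Z & Y * Y * Y
W & Y * Y * Y
n & Y * Y * Y
n & Z * Y * Y
n & W * Y * Y
n & a * Y * Y
n & a * Z * Y
n & a * W * Y
n & a * a * Y
n & a * a * Z
n & a * a * W :: Z
n & a * a * a :: Z
n & a * a * a :: W
n & a * a * a :: a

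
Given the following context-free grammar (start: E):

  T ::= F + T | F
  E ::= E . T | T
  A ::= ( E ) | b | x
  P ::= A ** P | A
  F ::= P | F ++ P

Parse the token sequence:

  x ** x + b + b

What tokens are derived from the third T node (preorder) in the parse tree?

[E [T [F [P [A x] ** [P [A x]]]] + [T [F [P [A b]]] + [T [F [P [A b]]]]]]]

b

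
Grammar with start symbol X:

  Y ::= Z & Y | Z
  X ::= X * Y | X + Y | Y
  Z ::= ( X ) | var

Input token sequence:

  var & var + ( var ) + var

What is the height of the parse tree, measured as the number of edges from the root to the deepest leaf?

7

[X [X [X [Y [Z var] & [Y [Z var]]]] + [Y [Z ( [X [Y [Z var]]] )]]] + [Y [Z var]]]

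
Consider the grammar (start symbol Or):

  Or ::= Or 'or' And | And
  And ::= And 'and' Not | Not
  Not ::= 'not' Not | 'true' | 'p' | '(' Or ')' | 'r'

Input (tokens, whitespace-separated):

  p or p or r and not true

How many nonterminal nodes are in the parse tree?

12

[Or [Or [Or [And [Not p]]] or [And [Not p]]] or [And [And [Not r]] and [Not not [Not true]]]]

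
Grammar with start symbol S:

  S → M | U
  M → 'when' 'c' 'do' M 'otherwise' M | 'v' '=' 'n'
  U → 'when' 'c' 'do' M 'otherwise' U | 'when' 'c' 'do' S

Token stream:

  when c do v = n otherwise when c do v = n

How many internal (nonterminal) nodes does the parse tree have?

[S [U when c do [M v = n] otherwise [U when c do [S [M v = n]]]]]

6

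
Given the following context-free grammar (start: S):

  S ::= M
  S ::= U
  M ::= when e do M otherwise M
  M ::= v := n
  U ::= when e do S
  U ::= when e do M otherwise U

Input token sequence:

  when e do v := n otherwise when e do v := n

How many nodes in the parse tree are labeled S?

[S [U when e do [M v := n] otherwise [U when e do [S [M v := n]]]]]

2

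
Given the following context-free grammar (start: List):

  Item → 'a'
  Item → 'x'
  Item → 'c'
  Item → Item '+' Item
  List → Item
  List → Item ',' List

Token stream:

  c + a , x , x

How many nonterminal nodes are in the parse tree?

8

[List [Item [Item c] + [Item a]] , [List [Item x] , [List [Item x]]]]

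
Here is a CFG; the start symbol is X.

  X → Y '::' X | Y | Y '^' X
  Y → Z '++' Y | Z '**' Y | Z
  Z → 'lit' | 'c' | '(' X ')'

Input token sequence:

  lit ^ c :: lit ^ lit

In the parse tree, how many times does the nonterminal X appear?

4

[X [Y [Z lit]] ^ [X [Y [Z c]] :: [X [Y [Z lit]] ^ [X [Y [Z lit]]]]]]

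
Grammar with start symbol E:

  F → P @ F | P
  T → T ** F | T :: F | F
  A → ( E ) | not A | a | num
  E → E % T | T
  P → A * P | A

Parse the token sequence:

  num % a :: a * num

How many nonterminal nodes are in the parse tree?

16

[E [E [T [F [P [A num]]]]] % [T [T [F [P [A a]]]] :: [F [P [A a] * [P [A num]]]]]]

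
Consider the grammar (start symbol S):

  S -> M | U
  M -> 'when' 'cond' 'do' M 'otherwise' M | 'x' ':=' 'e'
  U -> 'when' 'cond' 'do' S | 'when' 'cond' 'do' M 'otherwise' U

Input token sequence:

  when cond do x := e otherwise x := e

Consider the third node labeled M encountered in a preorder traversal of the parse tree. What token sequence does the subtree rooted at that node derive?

[S [M when cond do [M x := e] otherwise [M x := e]]]

x := e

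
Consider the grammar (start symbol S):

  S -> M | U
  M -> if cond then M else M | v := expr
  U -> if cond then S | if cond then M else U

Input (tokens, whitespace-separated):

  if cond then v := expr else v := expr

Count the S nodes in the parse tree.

1

[S [M if cond then [M v := expr] else [M v := expr]]]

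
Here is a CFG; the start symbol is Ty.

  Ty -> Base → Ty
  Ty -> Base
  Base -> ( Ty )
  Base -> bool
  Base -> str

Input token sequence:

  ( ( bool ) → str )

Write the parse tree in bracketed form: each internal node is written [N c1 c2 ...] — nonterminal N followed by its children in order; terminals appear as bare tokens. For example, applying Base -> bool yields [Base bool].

Ty
Base
( Ty )
( Base → Ty )
( ( Ty ) → Ty )
( ( Base ) → Ty )
( ( bool ) → Ty )
( ( bool ) → Base )
( ( bool ) → str )

[Ty [Base ( [Ty [Base ( [Ty [Base bool]] )] → [Ty [Base str]]] )]]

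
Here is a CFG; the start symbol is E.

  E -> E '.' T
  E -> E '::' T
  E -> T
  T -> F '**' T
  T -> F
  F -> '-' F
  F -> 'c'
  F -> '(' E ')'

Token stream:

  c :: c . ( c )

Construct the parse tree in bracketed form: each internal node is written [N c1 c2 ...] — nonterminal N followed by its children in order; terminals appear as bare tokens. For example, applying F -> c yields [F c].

E
E . T
E :: T . T
T :: T . T
F :: T . T
c :: T . T
c :: F . T
c :: c . T
c :: c . F
c :: c . ( E )
c :: c . ( T )
c :: c . ( F )
c :: c . ( c )

[E [E [E [T [F c]]] :: [T [F c]]] . [T [F ( [E [T [F c]]] )]]]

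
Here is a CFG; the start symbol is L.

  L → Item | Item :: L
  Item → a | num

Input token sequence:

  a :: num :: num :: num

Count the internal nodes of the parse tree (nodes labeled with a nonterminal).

8

[L [Item a] :: [L [Item num] :: [L [Item num] :: [L [Item num]]]]]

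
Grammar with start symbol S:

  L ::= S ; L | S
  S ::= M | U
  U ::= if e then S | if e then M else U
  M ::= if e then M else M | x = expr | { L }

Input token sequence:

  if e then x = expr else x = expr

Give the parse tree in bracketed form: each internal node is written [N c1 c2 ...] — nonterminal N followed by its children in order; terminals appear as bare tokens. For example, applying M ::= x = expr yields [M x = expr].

[S [M if e then [M x = expr] else [M x = expr]]]

S
M
if e then M else M
if e then x = expr else M
if e then x = expr else x = expr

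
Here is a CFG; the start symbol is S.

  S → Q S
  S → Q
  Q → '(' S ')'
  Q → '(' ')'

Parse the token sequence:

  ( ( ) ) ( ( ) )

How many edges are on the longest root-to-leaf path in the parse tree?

[S [Q ( [S [Q ( )]] )] [S [Q ( [S [Q ( )]] )]]]

5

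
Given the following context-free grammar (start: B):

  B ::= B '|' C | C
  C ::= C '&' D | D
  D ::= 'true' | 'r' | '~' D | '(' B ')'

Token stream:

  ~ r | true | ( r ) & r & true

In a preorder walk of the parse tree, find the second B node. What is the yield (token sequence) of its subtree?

[B [B [B [C [D ~ [D r]]]] | [C [D true]]] | [C [C [C [D ( [B [C [D r]]] )]] & [D r]] & [D true]]]

~ r | true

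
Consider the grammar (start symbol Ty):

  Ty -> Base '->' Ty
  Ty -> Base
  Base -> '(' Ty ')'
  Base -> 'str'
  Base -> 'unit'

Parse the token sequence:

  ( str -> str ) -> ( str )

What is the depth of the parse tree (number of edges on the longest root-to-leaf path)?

[Ty [Base ( [Ty [Base str] -> [Ty [Base str]]] )] -> [Ty [Base ( [Ty [Base str]] )]]]

5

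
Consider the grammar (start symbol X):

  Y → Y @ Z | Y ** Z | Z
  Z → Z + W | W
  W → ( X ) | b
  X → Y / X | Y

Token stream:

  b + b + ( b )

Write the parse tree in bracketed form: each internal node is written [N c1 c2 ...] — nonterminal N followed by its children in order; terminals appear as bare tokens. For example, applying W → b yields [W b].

[X [Y [Z [Z [Z [W b]] + [W b]] + [W ( [X [Y [Z [W b]]]] )]]]]

X
Y
Z
Z + W
Z + W + W
W + W + W
b + W + W
b + b + W
b + b + ( X )
b + b + ( Y )
b + b + ( Z )
b + b + ( W )
b + b + ( b )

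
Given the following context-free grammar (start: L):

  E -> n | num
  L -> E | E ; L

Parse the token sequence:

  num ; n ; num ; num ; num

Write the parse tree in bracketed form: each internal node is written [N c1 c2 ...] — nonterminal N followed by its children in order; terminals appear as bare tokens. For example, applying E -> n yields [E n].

L
E ; L
num ; L
num ; E ; L
num ; n ; L
num ; n ; E ; L
num ; n ; num ; L
num ; n ; num ; E ; L
num ; n ; num ; num ; L
num ; n ; num ; num ; E
num ; n ; num ; num ; num

[L [E num] ; [L [E n] ; [L [E num] ; [L [E num] ; [L [E num]]]]]]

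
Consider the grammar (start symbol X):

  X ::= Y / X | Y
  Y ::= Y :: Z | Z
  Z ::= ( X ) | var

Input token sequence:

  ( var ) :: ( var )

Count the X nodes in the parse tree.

3

[X [Y [Y [Z ( [X [Y [Z var]]] )]] :: [Z ( [X [Y [Z var]]] )]]]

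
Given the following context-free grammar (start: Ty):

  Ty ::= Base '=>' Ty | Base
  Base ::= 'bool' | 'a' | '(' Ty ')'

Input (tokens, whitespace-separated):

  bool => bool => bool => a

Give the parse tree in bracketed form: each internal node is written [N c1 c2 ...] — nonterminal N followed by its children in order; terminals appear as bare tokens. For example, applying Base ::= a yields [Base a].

Ty
Base => Ty
bool => Ty
bool => Base => Ty
bool => bool => Ty
bool => bool => Base => Ty
bool => bool => bool => Ty
bool => bool => bool => Base
bool => bool => bool => a

[Ty [Base bool] => [Ty [Base bool] => [Ty [Base bool] => [Ty [Base a]]]]]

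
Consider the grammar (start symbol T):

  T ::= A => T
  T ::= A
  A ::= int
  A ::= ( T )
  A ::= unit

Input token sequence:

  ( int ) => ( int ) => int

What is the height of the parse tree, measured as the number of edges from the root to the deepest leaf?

[T [A ( [T [A int]] )] => [T [A ( [T [A int]] )] => [T [A int]]]]

5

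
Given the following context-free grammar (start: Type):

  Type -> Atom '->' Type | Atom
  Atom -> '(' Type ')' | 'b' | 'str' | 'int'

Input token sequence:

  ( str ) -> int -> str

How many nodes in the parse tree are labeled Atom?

4

[Type [Atom ( [Type [Atom str]] )] -> [Type [Atom int] -> [Type [Atom str]]]]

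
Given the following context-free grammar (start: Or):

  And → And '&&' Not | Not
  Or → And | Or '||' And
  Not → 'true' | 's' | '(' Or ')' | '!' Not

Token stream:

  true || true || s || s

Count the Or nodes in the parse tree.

[Or [Or [Or [Or [And [Not true]]] || [And [Not true]]] || [And [Not s]]] || [And [Not s]]]

4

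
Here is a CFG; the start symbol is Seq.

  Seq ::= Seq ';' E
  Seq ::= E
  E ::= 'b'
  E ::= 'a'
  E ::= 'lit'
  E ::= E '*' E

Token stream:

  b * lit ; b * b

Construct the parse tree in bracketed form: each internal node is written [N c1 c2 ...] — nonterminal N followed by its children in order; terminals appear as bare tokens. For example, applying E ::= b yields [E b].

[Seq [Seq [E [E b] * [E lit]]] ; [E [E b] * [E b]]]

Seq
Seq ; E
E ; E
E * E ; E
b * E ; E
b * lit ; E
b * lit ; E * E
b * lit ; b * E
b * lit ; b * b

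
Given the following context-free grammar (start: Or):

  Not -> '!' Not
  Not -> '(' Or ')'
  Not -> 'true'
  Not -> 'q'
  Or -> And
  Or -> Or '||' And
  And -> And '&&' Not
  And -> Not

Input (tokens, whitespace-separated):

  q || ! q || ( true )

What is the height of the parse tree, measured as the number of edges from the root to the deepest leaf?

6

[Or [Or [Or [And [Not q]]] || [And [Not ! [Not q]]]] || [And [Not ( [Or [And [Not true]]] )]]]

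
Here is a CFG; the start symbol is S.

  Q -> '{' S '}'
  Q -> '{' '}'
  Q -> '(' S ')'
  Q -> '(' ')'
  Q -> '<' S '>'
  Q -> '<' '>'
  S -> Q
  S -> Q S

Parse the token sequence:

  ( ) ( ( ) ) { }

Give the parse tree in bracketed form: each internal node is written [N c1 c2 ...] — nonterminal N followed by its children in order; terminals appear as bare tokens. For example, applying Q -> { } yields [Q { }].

S
Q S
( ) S
( ) Q S
( ) ( S ) S
( ) ( Q ) S
( ) ( ( ) ) S
( ) ( ( ) ) Q
( ) ( ( ) ) { }

[S [Q ( )] [S [Q ( [S [Q ( )]] )] [S [Q { }]]]]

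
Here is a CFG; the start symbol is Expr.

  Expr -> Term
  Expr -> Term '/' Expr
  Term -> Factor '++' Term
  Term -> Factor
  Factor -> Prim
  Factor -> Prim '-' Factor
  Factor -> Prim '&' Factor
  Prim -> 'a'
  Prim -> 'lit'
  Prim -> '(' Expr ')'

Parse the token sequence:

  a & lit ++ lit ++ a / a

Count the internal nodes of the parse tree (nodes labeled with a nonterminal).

[Expr [Term [Factor [Prim a] & [Factor [Prim lit]]] ++ [Term [Factor [Prim lit]] ++ [Term [Factor [Prim a]]]]] / [Expr [Term [Factor [Prim a]]]]]

16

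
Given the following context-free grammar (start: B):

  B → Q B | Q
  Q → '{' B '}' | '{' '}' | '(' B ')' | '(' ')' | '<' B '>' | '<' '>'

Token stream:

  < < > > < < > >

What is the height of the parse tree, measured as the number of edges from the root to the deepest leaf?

5

[B [Q < [B [Q < >]] >] [B [Q < [B [Q < >]] >]]]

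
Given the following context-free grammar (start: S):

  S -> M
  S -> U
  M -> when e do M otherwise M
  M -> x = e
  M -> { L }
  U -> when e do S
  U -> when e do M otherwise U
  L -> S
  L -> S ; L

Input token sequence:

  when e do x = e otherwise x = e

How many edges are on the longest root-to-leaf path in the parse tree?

[S [M when e do [M x = e] otherwise [M x = e]]]

3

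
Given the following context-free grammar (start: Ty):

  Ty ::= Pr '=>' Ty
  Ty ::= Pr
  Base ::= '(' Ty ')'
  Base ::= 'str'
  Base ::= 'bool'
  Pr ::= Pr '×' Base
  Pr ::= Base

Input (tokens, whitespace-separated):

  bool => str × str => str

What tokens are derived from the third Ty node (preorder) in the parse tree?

[Ty [Pr [Base bool]] => [Ty [Pr [Pr [Base str]] × [Base str]] => [Ty [Pr [Base str]]]]]

str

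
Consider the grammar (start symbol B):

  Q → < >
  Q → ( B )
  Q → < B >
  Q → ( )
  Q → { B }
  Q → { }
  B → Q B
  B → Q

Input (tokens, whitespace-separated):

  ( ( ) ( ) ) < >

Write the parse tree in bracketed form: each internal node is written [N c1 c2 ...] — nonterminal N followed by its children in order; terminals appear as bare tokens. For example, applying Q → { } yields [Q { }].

B
Q B
( B ) B
( Q B ) B
( ( ) B ) B
( ( ) Q ) B
( ( ) ( ) ) B
( ( ) ( ) ) Q
( ( ) ( ) ) < >

[B [Q ( [B [Q ( )] [B [Q ( )]]] )] [B [Q < >]]]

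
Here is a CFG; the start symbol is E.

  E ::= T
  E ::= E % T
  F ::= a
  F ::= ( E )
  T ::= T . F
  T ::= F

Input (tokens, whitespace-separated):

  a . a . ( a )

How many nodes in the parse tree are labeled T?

4

[E [T [T [T [F a]] . [F a]] . [F ( [E [T [F a]]] )]]]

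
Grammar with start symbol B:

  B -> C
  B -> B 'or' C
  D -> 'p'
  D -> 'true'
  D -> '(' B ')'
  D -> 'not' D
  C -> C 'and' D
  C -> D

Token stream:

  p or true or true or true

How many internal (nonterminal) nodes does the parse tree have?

[B [B [B [B [C [D p]]] or [C [D true]]] or [C [D true]]] or [C [D true]]]

12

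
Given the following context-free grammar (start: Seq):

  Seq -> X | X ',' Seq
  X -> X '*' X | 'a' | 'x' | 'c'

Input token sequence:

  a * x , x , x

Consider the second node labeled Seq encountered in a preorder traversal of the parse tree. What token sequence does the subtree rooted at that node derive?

x , x

[Seq [X [X a] * [X x]] , [Seq [X x] , [Seq [X x]]]]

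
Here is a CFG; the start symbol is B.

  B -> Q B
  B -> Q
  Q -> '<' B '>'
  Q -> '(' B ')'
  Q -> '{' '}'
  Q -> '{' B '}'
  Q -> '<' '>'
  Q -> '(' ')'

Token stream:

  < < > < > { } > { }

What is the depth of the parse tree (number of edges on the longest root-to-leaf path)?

[B [Q < [B [Q < >] [B [Q < >] [B [Q { }]]]] >] [B [Q { }]]]

6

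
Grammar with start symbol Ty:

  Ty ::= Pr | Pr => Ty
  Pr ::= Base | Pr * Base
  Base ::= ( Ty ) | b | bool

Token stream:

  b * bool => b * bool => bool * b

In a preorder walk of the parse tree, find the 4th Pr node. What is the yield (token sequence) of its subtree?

[Ty [Pr [Pr [Base b]] * [Base bool]] => [Ty [Pr [Pr [Base b]] * [Base bool]] => [Ty [Pr [Pr [Base bool]] * [Base b]]]]]

b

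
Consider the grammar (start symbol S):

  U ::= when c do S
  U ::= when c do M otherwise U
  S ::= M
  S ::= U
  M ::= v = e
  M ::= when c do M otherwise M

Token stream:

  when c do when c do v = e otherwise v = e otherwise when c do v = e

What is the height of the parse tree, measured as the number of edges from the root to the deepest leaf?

5

[S [U when c do [M when c do [M v = e] otherwise [M v = e]] otherwise [U when c do [S [M v = e]]]]]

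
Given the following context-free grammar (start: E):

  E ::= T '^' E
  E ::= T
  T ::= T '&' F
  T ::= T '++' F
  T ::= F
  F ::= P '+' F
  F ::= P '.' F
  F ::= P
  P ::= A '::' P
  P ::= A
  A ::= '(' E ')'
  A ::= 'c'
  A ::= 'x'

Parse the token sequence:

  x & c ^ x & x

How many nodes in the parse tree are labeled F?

[E [T [T [F [P [A x]]]] & [F [P [A c]]]] ^ [E [T [T [F [P [A x]]]] & [F [P [A x]]]]]]

4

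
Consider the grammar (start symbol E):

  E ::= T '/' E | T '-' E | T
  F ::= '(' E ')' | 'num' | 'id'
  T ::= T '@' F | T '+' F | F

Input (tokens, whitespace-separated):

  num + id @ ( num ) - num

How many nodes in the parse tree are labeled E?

3

[E [T [T [T [F num]] + [F id]] @ [F ( [E [T [F num]]] )]] - [E [T [F num]]]]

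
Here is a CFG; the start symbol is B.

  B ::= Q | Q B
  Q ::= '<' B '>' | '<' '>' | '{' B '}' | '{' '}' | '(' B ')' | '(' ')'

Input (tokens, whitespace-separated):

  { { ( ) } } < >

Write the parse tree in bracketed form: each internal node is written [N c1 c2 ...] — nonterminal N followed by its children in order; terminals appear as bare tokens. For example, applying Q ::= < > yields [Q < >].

[B [Q { [B [Q { [B [Q ( )]] }]] }] [B [Q < >]]]

B
Q B
{ B } B
{ Q } B
{ { B } } B
{ { Q } } B
{ { ( ) } } B
{ { ( ) } } Q
{ { ( ) } } < >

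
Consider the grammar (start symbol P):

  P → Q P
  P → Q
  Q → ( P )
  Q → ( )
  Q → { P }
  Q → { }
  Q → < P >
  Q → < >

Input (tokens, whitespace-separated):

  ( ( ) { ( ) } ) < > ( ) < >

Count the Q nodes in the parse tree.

7

[P [Q ( [P [Q ( )] [P [Q { [P [Q ( )]] }]]] )] [P [Q < >] [P [Q ( )] [P [Q < >]]]]]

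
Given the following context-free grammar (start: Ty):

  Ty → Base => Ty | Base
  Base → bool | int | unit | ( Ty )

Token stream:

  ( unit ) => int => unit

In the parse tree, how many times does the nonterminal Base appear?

[Ty [Base ( [Ty [Base unit]] )] => [Ty [Base int] => [Ty [Base unit]]]]

4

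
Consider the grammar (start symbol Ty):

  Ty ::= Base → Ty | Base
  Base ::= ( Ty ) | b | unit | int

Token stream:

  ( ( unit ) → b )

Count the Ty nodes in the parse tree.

[Ty [Base ( [Ty [Base ( [Ty [Base unit]] )] → [Ty [Base b]]] )]]

4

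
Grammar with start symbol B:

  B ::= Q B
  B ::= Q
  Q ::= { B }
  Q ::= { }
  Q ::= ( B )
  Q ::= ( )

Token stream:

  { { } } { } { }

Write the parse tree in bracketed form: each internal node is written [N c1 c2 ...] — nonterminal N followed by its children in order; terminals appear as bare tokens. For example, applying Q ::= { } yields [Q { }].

[B [Q { [B [Q { }]] }] [B [Q { }] [B [Q { }]]]]

B
Q B
{ B } B
{ Q } B
{ { } } B
{ { } } Q B
{ { } } { } B
{ { } } { } Q
{ { } } { } { }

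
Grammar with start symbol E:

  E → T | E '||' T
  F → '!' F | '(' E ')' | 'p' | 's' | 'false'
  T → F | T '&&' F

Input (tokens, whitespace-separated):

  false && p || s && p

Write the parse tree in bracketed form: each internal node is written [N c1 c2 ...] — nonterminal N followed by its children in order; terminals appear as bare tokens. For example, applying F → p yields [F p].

[E [E [T [T [F false]] && [F p]]] || [T [T [F s]] && [F p]]]

E
E || T
T || T
T && F || T
F && F || T
false && F || T
false && p || T
false && p || T && F
false && p || F && F
false && p || s && F
false && p || s && p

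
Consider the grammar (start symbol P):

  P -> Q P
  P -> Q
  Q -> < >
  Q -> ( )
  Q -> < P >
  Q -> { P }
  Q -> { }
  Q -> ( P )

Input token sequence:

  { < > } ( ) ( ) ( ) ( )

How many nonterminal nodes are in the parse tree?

[P [Q { [P [Q < >]] }] [P [Q ( )] [P [Q ( )] [P [Q ( )] [P [Q ( )]]]]]]

12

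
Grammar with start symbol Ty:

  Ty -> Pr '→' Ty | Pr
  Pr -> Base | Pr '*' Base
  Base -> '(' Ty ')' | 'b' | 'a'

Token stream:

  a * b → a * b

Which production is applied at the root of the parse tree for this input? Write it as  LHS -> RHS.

Ty -> Pr '→' Ty

[Ty [Pr [Pr [Base a]] * [Base b]] → [Ty [Pr [Pr [Base a]] * [Base b]]]]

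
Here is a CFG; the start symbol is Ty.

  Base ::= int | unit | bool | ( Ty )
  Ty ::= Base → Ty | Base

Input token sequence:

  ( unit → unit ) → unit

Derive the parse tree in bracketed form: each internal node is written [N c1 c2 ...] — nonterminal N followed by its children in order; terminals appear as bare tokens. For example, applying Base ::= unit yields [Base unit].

[Ty [Base ( [Ty [Base unit] → [Ty [Base unit]]] )] → [Ty [Base unit]]]

Ty
Base → Ty
( Ty ) → Ty
( Base → Ty ) → Ty
( unit → Ty ) → Ty
( unit → Base ) → Ty
( unit → unit ) → Ty
( unit → unit ) → Base
( unit → unit ) → unit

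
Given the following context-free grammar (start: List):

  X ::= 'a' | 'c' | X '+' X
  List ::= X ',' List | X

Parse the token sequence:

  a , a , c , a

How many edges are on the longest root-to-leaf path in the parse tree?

[List [X a] , [List [X a] , [List [X c] , [List [X a]]]]]

5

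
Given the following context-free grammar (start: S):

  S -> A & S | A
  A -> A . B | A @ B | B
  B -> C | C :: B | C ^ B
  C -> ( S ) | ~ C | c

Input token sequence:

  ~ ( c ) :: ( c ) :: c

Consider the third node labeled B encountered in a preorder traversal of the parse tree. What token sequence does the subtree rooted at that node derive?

( c ) :: c

[S [A [B [C ~ [C ( [S [A [B [C c]]]] )]] :: [B [C ( [S [A [B [C c]]]] )] :: [B [C c]]]]]]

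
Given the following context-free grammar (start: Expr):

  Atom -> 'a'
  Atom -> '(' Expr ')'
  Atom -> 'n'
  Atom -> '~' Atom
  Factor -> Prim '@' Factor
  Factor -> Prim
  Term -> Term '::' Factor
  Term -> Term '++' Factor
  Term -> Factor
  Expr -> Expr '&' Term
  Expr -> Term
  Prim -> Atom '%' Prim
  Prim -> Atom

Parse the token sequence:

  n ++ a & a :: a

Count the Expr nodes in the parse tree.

[Expr [Expr [Term [Term [Factor [Prim [Atom n]]]] ++ [Factor [Prim [Atom a]]]]] & [Term [Term [Factor [Prim [Atom a]]]] :: [Factor [Prim [Atom a]]]]]

2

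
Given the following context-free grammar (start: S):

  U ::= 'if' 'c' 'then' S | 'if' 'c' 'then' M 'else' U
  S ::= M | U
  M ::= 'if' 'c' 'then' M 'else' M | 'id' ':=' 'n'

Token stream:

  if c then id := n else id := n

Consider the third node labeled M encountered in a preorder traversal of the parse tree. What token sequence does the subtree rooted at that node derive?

[S [M if c then [M id := n] else [M id := n]]]

id := n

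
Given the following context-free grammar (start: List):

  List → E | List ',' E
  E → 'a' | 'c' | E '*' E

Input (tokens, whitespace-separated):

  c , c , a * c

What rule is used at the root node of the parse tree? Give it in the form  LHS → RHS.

[List [List [List [E c]] , [E c]] , [E [E a] * [E c]]]

List → List ',' E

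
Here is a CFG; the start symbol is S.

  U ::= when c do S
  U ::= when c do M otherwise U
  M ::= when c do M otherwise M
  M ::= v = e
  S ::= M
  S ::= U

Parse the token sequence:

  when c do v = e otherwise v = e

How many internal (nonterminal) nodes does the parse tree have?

4

[S [M when c do [M v = e] otherwise [M v = e]]]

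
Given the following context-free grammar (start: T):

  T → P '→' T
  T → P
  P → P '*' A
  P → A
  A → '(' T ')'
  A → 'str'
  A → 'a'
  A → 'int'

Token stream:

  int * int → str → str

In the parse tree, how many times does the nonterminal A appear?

4

[T [P [P [A int]] * [A int]] → [T [P [A str]] → [T [P [A str]]]]]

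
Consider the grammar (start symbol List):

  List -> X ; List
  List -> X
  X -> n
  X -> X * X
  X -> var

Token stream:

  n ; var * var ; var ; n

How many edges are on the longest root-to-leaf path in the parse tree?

5

[List [X n] ; [List [X [X var] * [X var]] ; [List [X var] ; [List [X n]]]]]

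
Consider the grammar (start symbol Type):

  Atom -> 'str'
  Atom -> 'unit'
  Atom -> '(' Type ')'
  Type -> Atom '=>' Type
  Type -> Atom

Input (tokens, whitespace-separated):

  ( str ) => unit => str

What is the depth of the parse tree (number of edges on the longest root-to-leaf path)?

4

[Type [Atom ( [Type [Atom str]] )] => [Type [Atom unit] => [Type [Atom str]]]]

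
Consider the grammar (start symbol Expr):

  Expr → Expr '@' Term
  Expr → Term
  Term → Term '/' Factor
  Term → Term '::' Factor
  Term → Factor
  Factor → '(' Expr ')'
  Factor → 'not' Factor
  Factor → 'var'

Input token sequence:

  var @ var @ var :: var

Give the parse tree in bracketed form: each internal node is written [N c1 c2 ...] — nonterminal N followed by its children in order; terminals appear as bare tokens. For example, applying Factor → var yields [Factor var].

Expr
Expr @ Term
Expr @ Term @ Term
Term @ Term @ Term
Factor @ Term @ Term
var @ Term @ Term
var @ Factor @ Term
var @ var @ Term
var @ var @ Term :: Factor
var @ var @ Factor :: Factor
var @ var @ var :: Factor
var @ var @ var :: var

[Expr [Expr [Expr [Term [Factor var]]] @ [Term [Factor var]]] @ [Term [Term [Factor var]] :: [Factor var]]]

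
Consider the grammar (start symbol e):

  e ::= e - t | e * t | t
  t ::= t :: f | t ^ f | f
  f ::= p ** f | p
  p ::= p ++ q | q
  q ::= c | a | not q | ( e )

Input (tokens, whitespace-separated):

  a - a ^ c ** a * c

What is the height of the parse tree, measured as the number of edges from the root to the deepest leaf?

7

[e [e [e [t [f [p [q a]]]]] - [t [t [f [p [q a]]]] ^ [f [p [q c]] ** [f [p [q a]]]]]] * [t [f [p [q c]]]]]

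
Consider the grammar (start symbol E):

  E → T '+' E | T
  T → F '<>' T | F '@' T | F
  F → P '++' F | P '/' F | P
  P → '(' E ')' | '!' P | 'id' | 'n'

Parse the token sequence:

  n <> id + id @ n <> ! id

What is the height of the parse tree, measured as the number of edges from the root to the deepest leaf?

8

[E [T [F [P n]] <> [T [F [P id]]]] + [E [T [F [P id]] @ [T [F [P n]] <> [T [F [P ! [P id]]]]]]]]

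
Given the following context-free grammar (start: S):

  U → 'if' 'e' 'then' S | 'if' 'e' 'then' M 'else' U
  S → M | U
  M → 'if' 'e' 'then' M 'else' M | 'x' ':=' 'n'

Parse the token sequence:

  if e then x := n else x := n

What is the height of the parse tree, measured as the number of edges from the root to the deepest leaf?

[S [M if e then [M x := n] else [M x := n]]]

3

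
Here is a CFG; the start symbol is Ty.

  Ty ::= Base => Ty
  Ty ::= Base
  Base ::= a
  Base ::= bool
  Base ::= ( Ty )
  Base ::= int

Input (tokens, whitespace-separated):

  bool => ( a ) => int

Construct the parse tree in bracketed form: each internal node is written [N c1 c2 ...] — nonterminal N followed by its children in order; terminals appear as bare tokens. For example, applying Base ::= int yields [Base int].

Ty
Base => Ty
bool => Ty
bool => Base => Ty
bool => ( Ty ) => Ty
bool => ( Base ) => Ty
bool => ( a ) => Ty
bool => ( a ) => Base
bool => ( a ) => int

[Ty [Base bool] => [Ty [Base ( [Ty [Base a]] )] => [Ty [Base int]]]]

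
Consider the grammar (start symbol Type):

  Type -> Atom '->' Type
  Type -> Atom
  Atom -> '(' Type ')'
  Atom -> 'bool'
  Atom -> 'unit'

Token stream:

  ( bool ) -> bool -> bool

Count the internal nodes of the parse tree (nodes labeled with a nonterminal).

8

[Type [Atom ( [Type [Atom bool]] )] -> [Type [Atom bool] -> [Type [Atom bool]]]]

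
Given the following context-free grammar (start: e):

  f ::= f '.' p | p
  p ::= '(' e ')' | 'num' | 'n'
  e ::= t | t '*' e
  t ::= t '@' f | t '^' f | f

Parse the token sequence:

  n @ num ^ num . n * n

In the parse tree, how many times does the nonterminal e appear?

2

[e [t [t [t [f [p n]]] @ [f [p num]]] ^ [f [f [p num]] . [p n]]] * [e [t [f [p n]]]]]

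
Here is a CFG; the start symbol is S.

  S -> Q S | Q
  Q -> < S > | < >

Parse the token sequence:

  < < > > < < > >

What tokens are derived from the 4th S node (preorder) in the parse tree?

< >

[S [Q < [S [Q < >]] >] [S [Q < [S [Q < >]] >]]]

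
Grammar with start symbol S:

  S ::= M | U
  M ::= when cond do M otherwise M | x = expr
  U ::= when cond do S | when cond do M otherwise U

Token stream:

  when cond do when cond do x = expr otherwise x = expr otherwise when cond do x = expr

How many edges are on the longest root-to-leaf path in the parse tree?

5

[S [U when cond do [M when cond do [M x = expr] otherwise [M x = expr]] otherwise [U when cond do [S [M x = expr]]]]]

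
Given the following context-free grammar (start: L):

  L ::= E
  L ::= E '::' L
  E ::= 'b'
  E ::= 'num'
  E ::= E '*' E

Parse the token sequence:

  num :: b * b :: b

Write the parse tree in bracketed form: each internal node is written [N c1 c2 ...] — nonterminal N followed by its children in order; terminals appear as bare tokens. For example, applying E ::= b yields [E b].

L
E :: L
num :: L
num :: E :: L
num :: E * E :: L
num :: b * E :: L
num :: b * b :: L
num :: b * b :: E
num :: b * b :: b

[L [E num] :: [L [E [E b] * [E b]] :: [L [E b]]]]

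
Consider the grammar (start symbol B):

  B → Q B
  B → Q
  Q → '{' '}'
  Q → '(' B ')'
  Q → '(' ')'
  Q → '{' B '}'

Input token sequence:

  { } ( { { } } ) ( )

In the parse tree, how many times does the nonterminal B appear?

5

[B [Q { }] [B [Q ( [B [Q { [B [Q { }]] }]] )] [B [Q ( )]]]]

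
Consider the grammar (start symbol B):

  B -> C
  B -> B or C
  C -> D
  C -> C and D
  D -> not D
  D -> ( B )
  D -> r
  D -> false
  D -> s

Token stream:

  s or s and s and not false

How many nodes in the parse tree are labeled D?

5

[B [B [C [D s]]] or [C [C [C [D s]] and [D s]] and [D not [D false]]]]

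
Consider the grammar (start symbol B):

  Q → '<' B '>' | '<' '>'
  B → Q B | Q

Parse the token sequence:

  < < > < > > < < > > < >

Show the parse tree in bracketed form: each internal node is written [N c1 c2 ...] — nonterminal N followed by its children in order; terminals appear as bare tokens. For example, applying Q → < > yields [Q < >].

[B [Q < [B [Q < >] [B [Q < >]]] >] [B [Q < [B [Q < >]] >] [B [Q < >]]]]

B
Q B
< B > B
< Q B > B
< < > B > B
< < > Q > B
< < > < > > B
< < > < > > Q B
< < > < > > < B > B
< < > < > > < Q > B
< < > < > > < < > > B
< < > < > > < < > > Q
< < > < > > < < > > < >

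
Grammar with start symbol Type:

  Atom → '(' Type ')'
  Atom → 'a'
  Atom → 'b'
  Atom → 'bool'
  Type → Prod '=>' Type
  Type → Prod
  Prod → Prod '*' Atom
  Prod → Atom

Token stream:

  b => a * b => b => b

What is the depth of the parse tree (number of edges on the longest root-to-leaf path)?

6

[Type [Prod [Atom b]] => [Type [Prod [Prod [Atom a]] * [Atom b]] => [Type [Prod [Atom b]] => [Type [Prod [Atom b]]]]]]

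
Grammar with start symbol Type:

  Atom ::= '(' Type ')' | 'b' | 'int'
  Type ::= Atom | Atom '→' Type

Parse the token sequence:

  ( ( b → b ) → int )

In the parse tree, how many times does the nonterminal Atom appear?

5

[Type [Atom ( [Type [Atom ( [Type [Atom b] → [Type [Atom b]]] )] → [Type [Atom int]]] )]]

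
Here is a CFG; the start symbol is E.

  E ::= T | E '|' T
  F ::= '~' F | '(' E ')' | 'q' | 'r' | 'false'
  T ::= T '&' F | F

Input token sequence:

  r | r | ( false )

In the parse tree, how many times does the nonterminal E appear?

[E [E [E [T [F r]]] | [T [F r]]] | [T [F ( [E [T [F false]]] )]]]

4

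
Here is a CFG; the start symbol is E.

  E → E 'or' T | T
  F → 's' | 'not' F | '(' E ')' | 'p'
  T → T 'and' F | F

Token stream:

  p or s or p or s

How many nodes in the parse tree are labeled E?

[E [E [E [E [T [F p]]] or [T [F s]]] or [T [F p]]] or [T [F s]]]

4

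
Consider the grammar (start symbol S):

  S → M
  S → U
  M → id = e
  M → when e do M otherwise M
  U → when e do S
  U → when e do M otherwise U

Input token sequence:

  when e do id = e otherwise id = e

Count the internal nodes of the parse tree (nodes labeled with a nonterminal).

[S [M when e do [M id = e] otherwise [M id = e]]]

4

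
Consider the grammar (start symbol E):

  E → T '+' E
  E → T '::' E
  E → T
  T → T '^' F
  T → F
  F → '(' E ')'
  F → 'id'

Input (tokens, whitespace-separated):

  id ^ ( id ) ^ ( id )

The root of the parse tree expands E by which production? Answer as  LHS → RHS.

E → T

[E [T [T [T [F id]] ^ [F ( [E [T [F id]]] )]] ^ [F ( [E [T [F id]]] )]]]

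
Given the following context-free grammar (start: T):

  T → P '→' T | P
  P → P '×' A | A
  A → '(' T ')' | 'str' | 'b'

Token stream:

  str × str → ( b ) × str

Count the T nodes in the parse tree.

[T [P [P [A str]] × [A str]] → [T [P [P [A ( [T [P [A b]]] )]] × [A str]]]]

3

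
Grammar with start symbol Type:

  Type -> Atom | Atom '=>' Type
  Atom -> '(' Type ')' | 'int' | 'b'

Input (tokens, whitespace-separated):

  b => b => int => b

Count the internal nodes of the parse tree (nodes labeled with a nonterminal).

[Type [Atom b] => [Type [Atom b] => [Type [Atom int] => [Type [Atom b]]]]]

8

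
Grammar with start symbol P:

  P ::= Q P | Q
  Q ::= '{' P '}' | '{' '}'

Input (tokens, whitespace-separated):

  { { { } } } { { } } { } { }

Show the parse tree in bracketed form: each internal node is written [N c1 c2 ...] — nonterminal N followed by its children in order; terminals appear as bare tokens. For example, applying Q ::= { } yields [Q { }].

[P [Q { [P [Q { [P [Q { }]] }]] }] [P [Q { [P [Q { }]] }] [P [Q { }] [P [Q { }]]]]]

P
Q P
{ P } P
{ Q } P
{ { P } } P
{ { Q } } P
{ { { } } } P
{ { { } } } Q P
{ { { } } } { P } P
{ { { } } } { Q } P
{ { { } } } { { } } P
{ { { } } } { { } } Q P
{ { { } } } { { } } { } P
{ { { } } } { { } } { } Q
{ { { } } } { { } } { } { }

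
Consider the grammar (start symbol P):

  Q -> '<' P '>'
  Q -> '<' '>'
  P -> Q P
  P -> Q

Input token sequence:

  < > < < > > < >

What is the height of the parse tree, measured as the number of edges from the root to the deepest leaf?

[P [Q < >] [P [Q < [P [Q < >]] >] [P [Q < >]]]]

5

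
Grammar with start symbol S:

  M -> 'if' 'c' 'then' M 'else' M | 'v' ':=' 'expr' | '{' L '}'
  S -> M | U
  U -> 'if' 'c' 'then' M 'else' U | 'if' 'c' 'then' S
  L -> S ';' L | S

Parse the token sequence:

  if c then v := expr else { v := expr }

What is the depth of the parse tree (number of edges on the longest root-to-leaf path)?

[S [M if c then [M v := expr] else [M { [L [S [M v := expr]]] }]]]

6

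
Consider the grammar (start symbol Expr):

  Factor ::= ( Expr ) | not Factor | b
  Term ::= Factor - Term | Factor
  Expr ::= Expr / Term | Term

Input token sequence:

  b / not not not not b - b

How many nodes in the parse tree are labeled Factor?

7

[Expr [Expr [Term [Factor b]]] / [Term [Factor not [Factor not [Factor not [Factor not [Factor b]]]]] - [Term [Factor b]]]]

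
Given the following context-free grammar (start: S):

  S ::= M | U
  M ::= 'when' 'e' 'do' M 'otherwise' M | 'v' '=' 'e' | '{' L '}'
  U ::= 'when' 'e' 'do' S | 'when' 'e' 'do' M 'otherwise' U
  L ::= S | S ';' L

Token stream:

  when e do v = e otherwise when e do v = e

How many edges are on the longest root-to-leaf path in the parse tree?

[S [U when e do [M v = e] otherwise [U when e do [S [M v = e]]]]]

5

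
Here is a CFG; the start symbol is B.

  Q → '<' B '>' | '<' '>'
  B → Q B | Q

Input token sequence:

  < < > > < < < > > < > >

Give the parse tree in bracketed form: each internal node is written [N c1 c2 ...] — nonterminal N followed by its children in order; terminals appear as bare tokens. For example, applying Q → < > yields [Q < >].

[B [Q < [B [Q < >]] >] [B [Q < [B [Q < [B [Q < >]] >] [B [Q < >]]] >]]]

B
Q B
< B > B
< Q > B
< < > > B
< < > > Q
< < > > < B >
< < > > < Q B >
< < > > < < B > B >
< < > > < < Q > B >
< < > > < < < > > B >
< < > > < < < > > Q >
< < > > < < < > > < > >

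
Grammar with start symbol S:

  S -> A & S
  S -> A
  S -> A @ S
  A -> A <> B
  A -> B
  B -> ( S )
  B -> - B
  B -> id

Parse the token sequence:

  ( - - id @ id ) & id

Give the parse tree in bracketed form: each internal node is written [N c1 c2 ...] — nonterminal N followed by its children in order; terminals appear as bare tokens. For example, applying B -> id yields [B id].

[S [A [B ( [S [A [B - [B - [B id]]]] @ [S [A [B id]]]] )]] & [S [A [B id]]]]

S
A & S
B & S
( S ) & S
( A @ S ) & S
( B @ S ) & S
( - B @ S ) & S
( - - B @ S ) & S
( - - id @ S ) & S
( - - id @ A ) & S
( - - id @ B ) & S
( - - id @ id ) & S
( - - id @ id ) & A
( - - id @ id ) & B
( - - id @ id ) & id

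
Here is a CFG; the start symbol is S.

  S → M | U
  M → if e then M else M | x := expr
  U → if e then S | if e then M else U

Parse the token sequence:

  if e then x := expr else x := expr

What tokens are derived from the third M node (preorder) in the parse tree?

[S [M if e then [M x := expr] else [M x := expr]]]

x := expr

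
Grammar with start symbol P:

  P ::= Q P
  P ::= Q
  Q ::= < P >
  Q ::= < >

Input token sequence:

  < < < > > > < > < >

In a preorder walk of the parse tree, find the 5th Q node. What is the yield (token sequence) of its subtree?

[P [Q < [P [Q < [P [Q < >]] >]] >] [P [Q < >] [P [Q < >]]]]

< >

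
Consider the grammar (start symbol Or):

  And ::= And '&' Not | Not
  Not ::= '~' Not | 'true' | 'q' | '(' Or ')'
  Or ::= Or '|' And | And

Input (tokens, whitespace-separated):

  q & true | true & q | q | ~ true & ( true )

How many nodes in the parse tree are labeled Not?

9

[Or [Or [Or [Or [And [And [Not q]] & [Not true]]] | [And [And [Not true]] & [Not q]]] | [And [Not q]]] | [And [And [Not ~ [Not true]]] & [Not ( [Or [And [Not true]]] )]]]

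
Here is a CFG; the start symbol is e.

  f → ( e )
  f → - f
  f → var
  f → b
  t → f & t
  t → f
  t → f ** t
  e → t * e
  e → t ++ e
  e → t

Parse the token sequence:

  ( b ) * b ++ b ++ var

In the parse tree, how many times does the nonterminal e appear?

[e [t [f ( [e [t [f b]]] )]] * [e [t [f b]] ++ [e [t [f b]] ++ [e [t [f var]]]]]]

5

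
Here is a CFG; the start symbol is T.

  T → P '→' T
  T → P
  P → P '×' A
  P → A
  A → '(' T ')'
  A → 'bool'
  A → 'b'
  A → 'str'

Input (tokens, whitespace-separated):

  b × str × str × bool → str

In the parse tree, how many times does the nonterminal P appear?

5

[T [P [P [P [P [A b]] × [A str]] × [A str]] × [A bool]] → [T [P [A str]]]]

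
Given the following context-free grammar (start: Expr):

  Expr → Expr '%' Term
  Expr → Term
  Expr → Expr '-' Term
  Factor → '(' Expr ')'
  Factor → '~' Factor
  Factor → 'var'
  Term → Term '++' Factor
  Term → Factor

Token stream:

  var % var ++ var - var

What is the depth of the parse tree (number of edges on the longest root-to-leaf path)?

[Expr [Expr [Expr [Term [Factor var]]] % [Term [Term [Factor var]] ++ [Factor var]]] - [Term [Factor var]]]

5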